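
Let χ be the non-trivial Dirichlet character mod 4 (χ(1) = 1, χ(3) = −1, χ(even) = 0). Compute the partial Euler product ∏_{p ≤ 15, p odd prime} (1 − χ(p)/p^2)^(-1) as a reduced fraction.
∏ = 143143/156160

The odd primes p ≤ 15 are [3, 5, 7, 11, 13]. For each, χ(p) = 1 if p ≡ 1 mod 4, χ(p) = −1 if p ≡ 3 mod 4. Taking (1 − χ(p)/p^2)^(-1) = p^2/(p^2 − χ(p)): (1 − (-1)/3^2)^(-1) · (1 − (1)/5^2)^(-1) · (1 − (-1)/7^2)^(-1) · (1 − (-1)/11^2)^(-1) · (1 − (1)/13^2)^(-1) = 143143/156160.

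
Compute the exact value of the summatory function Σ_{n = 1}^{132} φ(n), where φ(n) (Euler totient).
Σ_{n ≤ 132} φ(n) = 5324

Compute φ(n) for each 1 ≤ n ≤ 132: φ(1) = 1, φ(2) = 1, φ(3) = 2, φ(4) = 2, φ(5) = 4, φ(6) = 2, φ(7) = 6, φ(8) = 4, φ(9) = 6, φ(10) = 4, φ(11) = 10, φ(12) = 4, φ(13) = 12, φ(14) = 6, φ(15) = 8, φ(16) = 8, φ(17) = 16, φ(18) = 6, φ(19) = 18, φ(20) = 8, φ(21) = 12, φ(22) = 10, φ(23) = 22, φ(24) = 8, φ(25) = 20, φ(26) = 12, φ(27) = 18, φ(28) = 12, φ(29) = 28, φ(30) = 8, φ(31) = 30, φ(32) = 16, φ(33) = 20, φ(34) = 16, φ(35) = 24, φ(36) = 12, φ(37) = 36, φ(38) = 18, φ(39) = 24, φ(40) = 16, φ(41) = 40, φ(42) = 12, φ(43) = 42, φ(44) = 20, φ(45) = 24, φ(46) = 22, φ(47) = 46, φ(48) = 16, φ(49) = 42, φ(50) = 20, φ(51) = 32, φ(52) = 24, φ(53) = 52, φ(54) = 18, φ(55) = 40, φ(56) = 24, φ(57) = 36, φ(58) = 28, φ(59) = 58, φ(60) = 16, φ(61) = 60, φ(62) = 30, φ(63) = 36, φ(64) = 32, φ(65) = 48, φ(66) = 20, φ(67) = 66, φ(68) = 32, φ(69) = 44, φ(70) = 24, φ(71) = 70, φ(72) = 24, φ(73) = 72, φ(74) = 36, φ(75) = 40, φ(76) = 36, φ(77) = 60, φ(78) = 24, φ(79) = 78, φ(80) = 32, φ(81) = 54, φ(82) = 40, φ(83) = 82, φ(84) = 24, φ(85) = 64, φ(86) = 42, φ(87) = 56, φ(88) = 40, φ(89) = 88, φ(90) = 24, φ(91) = 72, φ(92) = 44, φ(93) = 60, φ(94) = 46, φ(95) = 72, φ(96) = 32, φ(97) = 96, φ(98) = 42, φ(99) = 60, φ(100) = 40, φ(101) = 100, φ(102) = 32, φ(103) = 102, φ(104) = 48, φ(105) = 48, φ(106) = 52, φ(107) = 106, φ(108) = 36, φ(109) = 108, φ(110) = 40, φ(111) = 72, φ(112) = 48, φ(113) = 112, φ(114) = 36, φ(115) = 88, φ(116) = 56, φ(117) = 72, φ(118) = 58, φ(119) = 96, φ(120) = 32, φ(121) = 110, φ(122) = 60, φ(123) = 80, φ(124) = 60, φ(125) = 100, φ(126) = 36, φ(127) = 126, φ(128) = 64, φ(129) = 84, φ(130) = 48, φ(131) = 130, φ(132) = 40. Summing all 132 values: 5324. (Average order: Σ_{n ≤ x} φ(n) ~ (3/π²) x². For x = 132, (3/π²)·132² ≈ 5296.26.)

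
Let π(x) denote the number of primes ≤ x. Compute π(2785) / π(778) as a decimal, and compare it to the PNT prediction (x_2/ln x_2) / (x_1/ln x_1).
π(2785)/π(778) = 404/137 ≈ 2.9489;  PNT prediction ≈ 3.0042.

π(778) = 137 and π(2785) = 404, so π(2785)/π(778) ≈ 2.9489. The PNT-predicted ratio is (2785/ln(2785)) / (778/ln(778)) ≈ 3.0042. The two agree to within a few percent, as expected.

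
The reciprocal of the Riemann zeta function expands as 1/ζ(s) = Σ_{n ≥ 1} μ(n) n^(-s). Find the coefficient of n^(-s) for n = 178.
μ(178) = 1

Factor n = 178 = 2 · 89. μ(n) = 0 if any exponent ≥ 2 (not squarefree); otherwise μ(n) = (−1)^{ω(n)} where ω(n) is the number of distinct prime factors. Applying: μ(178) = 1.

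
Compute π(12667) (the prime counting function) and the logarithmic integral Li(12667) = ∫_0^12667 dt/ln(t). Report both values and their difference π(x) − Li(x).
π(12667) = 1513;  Li(12667) ≈ 1531.91;  π(x) − Li(x) ≈ -18.91.

Direct count of primes ≤ 12667 gives π(12667) = 1513. Numerical evaluation of the logarithmic integral gives Li(12667) ≈ 1531.91. The difference π(x) − Li(x) ≈ -18.91 is typically negative for small/moderate x (Li(x) overestimates), though Littlewood's theorem shows this sign changes infinitely often.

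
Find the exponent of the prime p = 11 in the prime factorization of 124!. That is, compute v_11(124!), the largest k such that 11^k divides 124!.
v_11(124!) = 12

Legendre's formula: v_p(n!) = Σ_{k ≥ 1} ⌊n / p^k⌋. For p = 11, n = 124, the terms are:
  ⌊124/11^1⌋ = ⌊124/11⌋ = 11
  ⌊124/11^2⌋ = ⌊124/121⌋ = 1
(the next term ⌊124/11^3⌋ = 0, terminating the sum). Summing: v_11(124!) = 11 + 1 = 12.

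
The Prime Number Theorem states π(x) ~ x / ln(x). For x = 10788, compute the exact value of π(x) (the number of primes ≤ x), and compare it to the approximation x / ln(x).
π(10788) = 1313;  x/ln(x) ≈ 1161.73;  relative error ≈ 11.52%.

Directly count primes up to 10788: π(10788) = 1313. The PNT approximation gives 10788/ln(10788) ≈ 10788/9.28619 ≈ 1161.73. Relative error (π(x) − x/ln(x)) / π(x) ≈ 11.52%; the approximation is known to undercount slightly (Li(x) is a better estimate).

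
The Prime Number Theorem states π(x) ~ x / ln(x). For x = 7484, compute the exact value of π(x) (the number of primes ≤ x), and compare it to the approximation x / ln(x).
π(7484) = 947;  x/ln(x) ≈ 838.96;  relative error ≈ 11.41%.

Directly count primes up to 7484: π(7484) = 947. The PNT approximation gives 7484/ln(7484) ≈ 7484/8.92052 ≈ 838.96. Relative error (π(x) − x/ln(x)) / π(x) ≈ 11.41%; the approximation is known to undercount slightly (Li(x) is a better estimate).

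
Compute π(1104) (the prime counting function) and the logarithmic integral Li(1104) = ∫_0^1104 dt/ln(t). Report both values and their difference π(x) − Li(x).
π(1104) = 185;  Li(1104) ≈ 192.56;  π(x) − Li(x) ≈ -7.56.

Direct count of primes ≤ 1104 gives π(1104) = 185. Numerical evaluation of the logarithmic integral gives Li(1104) ≈ 192.56. The difference π(x) − Li(x) ≈ -7.56 is typically negative for small/moderate x (Li(x) overestimates), though Littlewood's theorem shows this sign changes infinitely often.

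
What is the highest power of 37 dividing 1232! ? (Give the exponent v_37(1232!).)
v_37(1232!) = 33

Legendre's formula: v_p(n!) = Σ_{k ≥ 1} ⌊n / p^k⌋. For p = 37, n = 1232, the terms are:
  ⌊1232/37^1⌋ = ⌊1232/37⌋ = 33
(the next term ⌊1232/37^2⌋ = 0, terminating the sum). Summing: v_37(1232!) = 33 = 33.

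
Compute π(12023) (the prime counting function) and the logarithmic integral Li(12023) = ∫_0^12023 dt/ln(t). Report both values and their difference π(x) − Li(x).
π(12023) = 1440;  Li(12023) ≈ 1463.55;  π(x) − Li(x) ≈ -23.55.

Direct count of primes ≤ 12023 gives π(12023) = 1440. Numerical evaluation of the logarithmic integral gives Li(12023) ≈ 1463.55. The difference π(x) − Li(x) ≈ -23.55 is typically negative for small/moderate x (Li(x) overestimates), though Littlewood's theorem shows this sign changes infinitely often.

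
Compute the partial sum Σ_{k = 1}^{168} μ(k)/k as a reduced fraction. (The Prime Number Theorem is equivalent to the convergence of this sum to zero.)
Σ μ(k)/k = 3320595668723936105212130194759121950701456962705503856339925674/481473710367991963528473107950567214598209565303106537707981745635

Values of μ(k) for 1 ≤ k ≤ 168: μ(1) = 1, μ(2) = -1, μ(3) = -1, μ(5) = -1, μ(6) = 1, μ(7) = -1, μ(10) = 1, μ(11) = -1, μ(13) = -1, μ(14) = 1, μ(15) = 1, μ(17) = -1, μ(19) = -1, μ(21) = 1, μ(22) = 1, μ(23) = -1, μ(26) = 1, μ(29) = -1, μ(30) = -1, μ(31) = -1, μ(33) = 1, μ(34) = 1, μ(35) = 1, μ(37) = -1, μ(38) = 1, μ(39) = 1, μ(41) = -1, μ(42) = -1, μ(43) = -1, μ(46) = 1, μ(47) = -1, μ(51) = 1, μ(53) = -1, μ(55) = 1, μ(57) = 1, μ(58) = 1, μ(59) = -1, μ(61) = -1, μ(62) = 1, μ(65) = 1, μ(66) = -1, μ(67) = -1, μ(69) = 1, μ(70) = -1, μ(71) = -1, μ(73) = -1, μ(74) = 1, μ(77) = 1, μ(78) = -1, μ(79) = -1, μ(82) = 1, μ(83) = -1, μ(85) = 1, μ(86) = 1, μ(87) = 1, μ(89) = -1, μ(91) = 1, μ(93) = 1, μ(94) = 1, μ(95) = 1, μ(97) = -1, μ(101) = -1, μ(102) = -1, μ(103) = -1, μ(105) = -1, μ(106) = 1, μ(107) = -1, μ(109) = -1, μ(110) = -1, μ(111) = 1, μ(113) = -1, μ(114) = -1, μ(115) = 1, μ(118) = 1, μ(119) = 1, μ(122) = 1, μ(123) = 1, μ(127) = -1, μ(129) = 1, μ(130) = -1, μ(131) = -1, μ(133) = 1, μ(134) = 1, μ(137) = -1, μ(138) = -1, μ(139) = -1, μ(141) = 1, μ(142) = 1, μ(143) = 1, μ(145) = 1, μ(146) = 1, μ(149) = -1, μ(151) = -1, μ(154) = -1, μ(155) = 1, μ(157) = -1, μ(158) = 1, μ(159) = 1, μ(161) = 1, μ(163) = -1, μ(165) = -1, μ(166) = 1, μ(167) = -1, with μ = 0 on non-squarefree integers. Summing μ(k)/k for k where μ(k) ≠ 0 gives 3320595668723936105212130194759121950701456962705503856339925674/481473710367991963528473107950567214598209565303106537707981745635 ≈ 0.0069. (PNT ⟺ this sum → 0 as n → ∞.)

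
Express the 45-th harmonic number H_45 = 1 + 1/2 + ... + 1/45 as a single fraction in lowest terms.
H_45 = 5914085889685464427/1345655451257488800

Direct summation: H_45 = 1 + 1/2 + ... + 1/45. The least common denominator is lcm(1, ..., 45) = 9419588158802421600; over this denominator the numerator is 9419588158802421600 + 4709794079401210800 + 3139862719600807200 + 2354897039700605400 + 1883917631760484320 + 1569931359800403600 + 1345655451257488800 + 1177448519850302700 + 1046620906533602400 + 941958815880242160 + 856326196254765600 + 784965679900201800 + 724583704523263200 + 672827725628744400 + 627972543920161440 + 588724259925151350 + 554093421106024800 + 523310453266801200 + 495767797831706400 + 470979407940121080 + 448551817085829600 + 428163098127382800 + 409547311252279200 + 392482839950100900 + 376783526352096864 + 362291852261631600 + 348873635511200800 + 336413862814372200 + 324813384786290400 + 313986271960080720 + 303857682542013600 + 294362129962575675 + 285442065418255200 + 277046710553012400 + 269131090251497760 + 261655226633400600 + 254583463751416800 + 247883898915853200 + 241527901507754400 + 235489703970060540 + 229746052653717600 + 224275908542914800 + 219060189739591200 + 214081549063691400 + 209324181306720480 = 41398601227798250989, so H_45 = 41398601227798250989/9419588158802421600; reducing by gcd(41398601227798250989, 9419588158802421600) = 7 gives 5914085889685464427/1345655451257488800 ≈ 4.39495. (The PNT-adjacent estimate ln(45) + γ ≈ 4.38388 matches within O(1/n).)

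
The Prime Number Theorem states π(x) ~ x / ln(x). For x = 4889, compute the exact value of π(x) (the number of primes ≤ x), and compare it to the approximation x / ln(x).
π(4889) = 654;  x/ln(x) ≈ 575.53;  relative error ≈ 12.00%.

Directly count primes up to 4889: π(4889) = 654. The PNT approximation gives 4889/ln(4889) ≈ 4889/8.49474 ≈ 575.53. Relative error (π(x) − x/ln(x)) / π(x) ≈ 12.00%; the approximation is known to undercount slightly (Li(x) is a better estimate).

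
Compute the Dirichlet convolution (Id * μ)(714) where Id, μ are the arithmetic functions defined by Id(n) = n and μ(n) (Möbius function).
(Id * μ)(714) = 192

Divisors of 714: [1, 2, 3, 6, 7, 14, 17, 21, 34, 42, 51, 102, 119, 238, 357, 714]. For each d | 714:
  d = 1: Id(1) · μ(714/1) = 1 · 1 = 1
  d = 2: Id(2) · μ(714/2) = 2 · -1 = -2
  d = 3: Id(3) · μ(714/3) = 3 · -1 = -3
  d = 6: Id(6) · μ(714/6) = 6 · 1 = 6
  d = 7: Id(7) · μ(714/7) = 7 · -1 = -7
  d = 14: Id(14) · μ(714/14) = 14 · 1 = 14
  d = 17: Id(17) · μ(714/17) = 17 · -1 = -17
  d = 21: Id(21) · μ(714/21) = 21 · 1 = 21
  d = 34: Id(34) · μ(714/34) = 34 · 1 = 34
  d = 42: Id(42) · μ(714/42) = 42 · -1 = -42
  d = 51: Id(51) · μ(714/51) = 51 · 1 = 51
  d = 102: Id(102) · μ(714/102) = 102 · -1 = -102
  d = 119: Id(119) · μ(714/119) = 119 · 1 = 119
  d = 238: Id(238) · μ(714/238) = 238 · -1 = -238
  d = 357: Id(357) · μ(714/357) = 357 · -1 = -357
  d = 714: Id(714) · μ(714/714) = 714 · 1 = 714
Summing: (Id * μ)(714) = 1 + -2 + -3 + 6 + -7 + 14 + -17 + 21 + 34 + -42 + 51 + -102 + 119 + -238 + -357 + 714 = 192.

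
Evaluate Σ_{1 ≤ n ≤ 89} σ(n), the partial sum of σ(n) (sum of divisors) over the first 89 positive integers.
Σ_{n ≤ 89} σ(n) = 6499

Compute σ(n) for each 1 ≤ n ≤ 89: σ(1) = 1, σ(2) = 3, σ(3) = 4, σ(4) = 7, σ(5) = 6, σ(6) = 12, σ(7) = 8, σ(8) = 15, σ(9) = 13, σ(10) = 18, σ(11) = 12, σ(12) = 28, σ(13) = 14, σ(14) = 24, σ(15) = 24, σ(16) = 31, σ(17) = 18, σ(18) = 39, σ(19) = 20, σ(20) = 42, σ(21) = 32, σ(22) = 36, σ(23) = 24, σ(24) = 60, σ(25) = 31, σ(26) = 42, σ(27) = 40, σ(28) = 56, σ(29) = 30, σ(30) = 72, σ(31) = 32, σ(32) = 63, σ(33) = 48, σ(34) = 54, σ(35) = 48, σ(36) = 91, σ(37) = 38, σ(38) = 60, σ(39) = 56, σ(40) = 90, σ(41) = 42, σ(42) = 96, σ(43) = 44, σ(44) = 84, σ(45) = 78, σ(46) = 72, σ(47) = 48, σ(48) = 124, σ(49) = 57, σ(50) = 93, σ(51) = 72, σ(52) = 98, σ(53) = 54, σ(54) = 120, σ(55) = 72, σ(56) = 120, σ(57) = 80, σ(58) = 90, σ(59) = 60, σ(60) = 168, σ(61) = 62, σ(62) = 96, σ(63) = 104, σ(64) = 127, σ(65) = 84, σ(66) = 144, σ(67) = 68, σ(68) = 126, σ(69) = 96, σ(70) = 144, σ(71) = 72, σ(72) = 195, σ(73) = 74, σ(74) = 114, σ(75) = 124, σ(76) = 140, σ(77) = 96, σ(78) = 168, σ(79) = 80, σ(80) = 186, σ(81) = 121, σ(82) = 126, σ(83) = 84, σ(84) = 224, σ(85) = 108, σ(86) = 132, σ(87) = 120, σ(88) = 180, σ(89) = 90. Summing all 89 values: 6499. (Average order: Σ_{n ≤ x} σ(n) ~ (π²/12) x². For x = 89, (π²/12)·89² ≈ 6514.76.)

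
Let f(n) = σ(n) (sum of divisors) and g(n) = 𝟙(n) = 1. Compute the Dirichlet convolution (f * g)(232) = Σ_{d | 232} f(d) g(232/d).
(σ * 𝟙)(232) = 806

Divisors of 232: [1, 2, 4, 8, 29, 58, 116, 232]. For each d | 232:
  d = 1: σ(1) · 𝟙(232/1) = 1 · 1 = 1
  d = 2: σ(2) · 𝟙(232/2) = 3 · 1 = 3
  d = 4: σ(4) · 𝟙(232/4) = 7 · 1 = 7
  d = 8: σ(8) · 𝟙(232/8) = 15 · 1 = 15
  d = 29: σ(29) · 𝟙(232/29) = 30 · 1 = 30
  d = 58: σ(58) · 𝟙(232/58) = 90 · 1 = 90
  d = 116: σ(116) · 𝟙(232/116) = 210 · 1 = 210
  d = 232: σ(232) · 𝟙(232/232) = 450 · 1 = 450
Summing: (σ * 𝟙)(232) = 1 + 3 + 7 + 15 + 30 + 90 + 210 + 450 = 806.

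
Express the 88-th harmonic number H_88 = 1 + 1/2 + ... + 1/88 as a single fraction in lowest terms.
H_88 = 40866521918642154860585199122889549709/8076030954443701744994070304101969600

Direct summation: H_88 = 1 + 1/2 + ... + 1/88. The least common denominator is lcm(1, ..., 88) = 8076030954443701744994070304101969600; over this denominator the numerator is 8076030954443701744994070304101969600 + 4038015477221850872497035152050984800 + 2692010318147900581664690101367323200 + 2019007738610925436248517576025492400 + 1615206190888740348998814060820393920 + 1346005159073950290832345050683661600 + 1153718707777671677856295757728852800 + 1009503869305462718124258788012746200 + 897336772715966860554896700455774400 + 807603095444370174499407030410196960 + 734184632222154704090370027645633600 + 673002579536975145416172525341830800 + 621233150341823211153390023392459200 + 576859353888835838928147878864426400 + 538402063629580116332938020273464640 + 504751934652731359062129394006373100 + 475060644379041279117298253182468800 + 448668386357983430277448350227887200 + 425054260760194828683898437057998400 + 403801547722185087249703515205098480 + 384572902592557225952098585909617600 + 367092316111077352045185013822816800 + 351131780627987032391046534960955200 + 336501289768487572708086262670915400 + 323041238177748069799762812164078784 + 310616575170911605576695011696229600 + 299112257571988953518298900151924800 + 288429676944417919464073939432213200 + 278483826015300060172209320831102400 + 269201031814790058166469010136732320 + 260517127562700056290131300132321600 + 252375967326365679531064697003186550 + 244728210740718234696790009215211200 + 237530322189520639558649126591234400 + 230743741555534335571259151545770560 + 224334193178991715138724175113943600 + 218271106876856803918758656867620800 + 212527130380097414341949218528999200 + 207077716780607737051130007797486400 + 201900773861092543624851757602549240 + 196976364742529310853513909856145600 + 192286451296278612976049292954808800 + 187814673359155854534745821025627200 + 183546158055538676022592506911408400 + 179467354543193372110979340091154880 + 175565890313993516195523267480477600 + 171830445839227696702001495831956800 + 168250644884243786354043131335457700 + 164816958253953096836613679675550400 + 161520619088874034899881406082039392 + 158353548126347093039099417727489600 + 155308287585455802788347505848114800 + 152377942536673617830076798190603200 + 149556128785994476759149450075962400 + 146836926444430940818074005529126720 + 144214838472208959732036969716106600 + 141684753586731609561299479019332800 + 139241913007650030086104660415551200 + 136881880583791554999899496679694400 + 134600515907395029083234505068366160 + 132393950072847569590066726296753600 + 130258563781350028145065650066160800 + 128190967530852408650699528636539200 + 126187983663182839765532348501593275 + 124246630068364642230678004678491840 + 122364105370359117348395004607605600 + 120537775439458234999911497076148800 + 118765161094760319779324563295617200 + 117043926875995677463682178320318400 + 115371870777767167785629575772885280 + 113746914851319742887240426818337600 + 112167096589495857569362087556971800 + 110630561019776736232795483617835200 + 109135553438428401959379328433810400 + 107680412725916023266587604054692928 + 106263565190048707170974609264499600 + 104883518888879243441481432520804800 + 103538858390303868525565003898743200 + 102228239929667110696127472203822400 + 100950386930546271812425878801274620 + 99704085857329651172766300050641600 + 98488182371264655426756954928072800 + 97301577764381948734868316916891200 + 96143225648139306488024646477404400 + 95012128875808255823459650636493760 + 93907336679577927267372910512813600 + 92827942005100020057403106943700800 + 91773079027769338011296253455704200 = 40866521918642154860585199122889549709, so H_88 = 40866521918642154860585199122889549709/8076030954443701744994070304101969600 (already in lowest terms) ≈ 5.06022. (The PNT-adjacent estimate ln(88) + γ ≈ 5.05455 matches within O(1/n).)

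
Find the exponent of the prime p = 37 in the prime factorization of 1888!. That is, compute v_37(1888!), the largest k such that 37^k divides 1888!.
v_37(1888!) = 52

Legendre's formula: v_p(n!) = Σ_{k ≥ 1} ⌊n / p^k⌋. For p = 37, n = 1888, the terms are:
  ⌊1888/37^1⌋ = ⌊1888/37⌋ = 51
  ⌊1888/37^2⌋ = ⌊1888/1369⌋ = 1
(the next term ⌊1888/37^3⌋ = 0, terminating the sum). Summing: v_37(1888!) = 51 + 1 = 52.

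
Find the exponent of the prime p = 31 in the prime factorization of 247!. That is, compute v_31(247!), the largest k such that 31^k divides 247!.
v_31(247!) = 7

Legendre's formula: v_p(n!) = Σ_{k ≥ 1} ⌊n / p^k⌋. For p = 31, n = 247, the terms are:
  ⌊247/31^1⌋ = ⌊247/31⌋ = 7
(the next term ⌊247/31^2⌋ = 0, terminating the sum). Summing: v_31(247!) = 7 = 7.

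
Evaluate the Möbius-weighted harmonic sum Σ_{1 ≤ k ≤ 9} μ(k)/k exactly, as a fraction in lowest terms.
Σ μ(k)/k = -1/105

Values of μ(k) for 1 ≤ k ≤ 9: μ(1) = 1, μ(2) = -1, μ(3) = -1, μ(5) = -1, μ(6) = 1, μ(7) = -1, with μ = 0 on non-squarefree integers. Summing μ(k)/k for k where μ(k) ≠ 0 gives -1/105 ≈ -0.0095. (PNT ⟺ this sum → 0 as n → ∞.)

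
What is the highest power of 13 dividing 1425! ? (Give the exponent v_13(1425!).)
v_13(1425!) = 117

Legendre's formula: v_p(n!) = Σ_{k ≥ 1} ⌊n / p^k⌋. For p = 13, n = 1425, the terms are:
  ⌊1425/13^1⌋ = ⌊1425/13⌋ = 109
  ⌊1425/13^2⌋ = ⌊1425/169⌋ = 8
(the next term ⌊1425/13^3⌋ = 0, terminating the sum). Summing: v_13(1425!) = 109 + 8 = 117.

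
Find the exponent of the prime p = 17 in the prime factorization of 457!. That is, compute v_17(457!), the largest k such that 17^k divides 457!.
v_17(457!) = 27

Legendre's formula: v_p(n!) = Σ_{k ≥ 1} ⌊n / p^k⌋. For p = 17, n = 457, the terms are:
  ⌊457/17^1⌋ = ⌊457/17⌋ = 26
  ⌊457/17^2⌋ = ⌊457/289⌋ = 1
(the next term ⌊457/17^3⌋ = 0, terminating the sum). Summing: v_17(457!) = 26 + 1 = 27.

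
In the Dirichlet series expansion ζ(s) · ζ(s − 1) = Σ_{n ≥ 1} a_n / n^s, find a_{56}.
σ(56) = 120

In the product (Σ m^0/m^s)(Σ k / k^s) = Σ (Σ_{d | n} d) / n^s, the coefficient of 1/n^s is σ(n) = Σ_{d | n} d. For n = 56, divisors are [1, 2, 4, 7, 8, 14, 28, 56]; summing: σ(56) = 120.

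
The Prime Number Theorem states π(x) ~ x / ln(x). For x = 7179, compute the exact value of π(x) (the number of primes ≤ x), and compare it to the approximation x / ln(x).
π(7179) = 917;  x/ln(x) ≈ 808.54;  relative error ≈ 11.83%.

Directly count primes up to 7179: π(7179) = 917. The PNT approximation gives 7179/ln(7179) ≈ 7179/8.87892 ≈ 808.54. Relative error (π(x) − x/ln(x)) / π(x) ≈ 11.83%; the approximation is known to undercount slightly (Li(x) is a better estimate).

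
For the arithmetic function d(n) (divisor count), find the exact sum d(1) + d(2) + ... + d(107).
Σ_{n ≤ 107} d(n) = 516

Compute d(n) for each 1 ≤ n ≤ 107: d(1) = 1, d(2) = 2, d(3) = 2, d(4) = 3, d(5) = 2, d(6) = 4, d(7) = 2, d(8) = 4, d(9) = 3, d(10) = 4, d(11) = 2, d(12) = 6, d(13) = 2, d(14) = 4, d(15) = 4, d(16) = 5, d(17) = 2, d(18) = 6, d(19) = 2, d(20) = 6, d(21) = 4, d(22) = 4, d(23) = 2, d(24) = 8, d(25) = 3, d(26) = 4, d(27) = 4, d(28) = 6, d(29) = 2, d(30) = 8, d(31) = 2, d(32) = 6, d(33) = 4, d(34) = 4, d(35) = 4, d(36) = 9, d(37) = 2, d(38) = 4, d(39) = 4, d(40) = 8, d(41) = 2, d(42) = 8, d(43) = 2, d(44) = 6, d(45) = 6, d(46) = 4, d(47) = 2, d(48) = 10, d(49) = 3, d(50) = 6, d(51) = 4, d(52) = 6, d(53) = 2, d(54) = 8, d(55) = 4, d(56) = 8, d(57) = 4, d(58) = 4, d(59) = 2, d(60) = 12, d(61) = 2, d(62) = 4, d(63) = 6, d(64) = 7, d(65) = 4, d(66) = 8, d(67) = 2, d(68) = 6, d(69) = 4, d(70) = 8, d(71) = 2, d(72) = 12, d(73) = 2, d(74) = 4, d(75) = 6, d(76) = 6, d(77) = 4, d(78) = 8, d(79) = 2, d(80) = 10, d(81) = 5, d(82) = 4, d(83) = 2, d(84) = 12, d(85) = 4, d(86) = 4, d(87) = 4, d(88) = 8, d(89) = 2, d(90) = 12, d(91) = 4, d(92) = 6, d(93) = 4, d(94) = 4, d(95) = 4, d(96) = 12, d(97) = 2, d(98) = 6, d(99) = 6, d(100) = 9, d(101) = 2, d(102) = 8, d(103) = 2, d(104) = 8, d(105) = 8, d(106) = 4, d(107) = 2. Summing all 107 values: 516. (Dirichlet's divisor formula: Σ_{n ≤ x} d(n) = x ln(x) + (2γ − 1) x + O(√x). For x = 107, the asymptotic estimate is ≈ 516.52.)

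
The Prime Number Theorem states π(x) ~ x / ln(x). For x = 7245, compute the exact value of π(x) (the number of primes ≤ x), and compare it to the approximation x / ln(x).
π(7245) = 926;  x/ln(x) ≈ 815.14;  relative error ≈ 11.97%.

Directly count primes up to 7245: π(7245) = 926. The PNT approximation gives 7245/ln(7245) ≈ 7245/8.88807 ≈ 815.14. Relative error (π(x) − x/ln(x)) / π(x) ≈ 11.97%; the approximation is known to undercount slightly (Li(x) is a better estimate).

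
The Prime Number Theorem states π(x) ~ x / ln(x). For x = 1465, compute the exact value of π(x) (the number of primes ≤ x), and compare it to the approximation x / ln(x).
π(1465) = 232;  x/ln(x) ≈ 200.97;  relative error ≈ 13.37%.

Directly count primes up to 1465: π(1465) = 232. The PNT approximation gives 1465/ln(1465) ≈ 1465/7.28961 ≈ 200.97. Relative error (π(x) − x/ln(x)) / π(x) ≈ 13.37%; the approximation is known to undercount slightly (Li(x) is a better estimate).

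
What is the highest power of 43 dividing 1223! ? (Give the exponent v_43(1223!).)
v_43(1223!) = 28

Legendre's formula: v_p(n!) = Σ_{k ≥ 1} ⌊n / p^k⌋. For p = 43, n = 1223, the terms are:
  ⌊1223/43^1⌋ = ⌊1223/43⌋ = 28
(the next term ⌊1223/43^2⌋ = 0, terminating the sum). Summing: v_43(1223!) = 28 = 28.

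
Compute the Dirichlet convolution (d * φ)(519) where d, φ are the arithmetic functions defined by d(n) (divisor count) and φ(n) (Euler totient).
(d * φ)(519) = 696

Divisors of 519: [1, 3, 173, 519]. For each d | 519:
  d = 1: d(1) · φ(519/1) = 1 · 344 = 344
  d = 3: d(3) · φ(519/3) = 2 · 172 = 344
  d = 173: d(173) · φ(519/173) = 2 · 2 = 4
  d = 519: d(519) · φ(519/519) = 4 · 1 = 4
Summing: (d * φ)(519) = 344 + 344 + 4 + 4 = 696.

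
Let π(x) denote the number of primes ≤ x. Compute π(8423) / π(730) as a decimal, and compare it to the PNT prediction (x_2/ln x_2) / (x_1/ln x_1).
π(8423)/π(730) = 1053/129 ≈ 8.1628;  PNT prediction ≈ 8.4163.

π(730) = 129 and π(8423) = 1053, so π(8423)/π(730) ≈ 8.1628. The PNT-predicted ratio is (8423/ln(8423)) / (730/ln(730)) ≈ 8.4163. The two agree to within a few percent, as expected.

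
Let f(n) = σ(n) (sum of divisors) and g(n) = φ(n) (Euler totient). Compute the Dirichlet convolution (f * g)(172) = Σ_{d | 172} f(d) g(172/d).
(σ * φ)(172) = 1032

Divisors of 172: [1, 2, 4, 43, 86, 172]. For each d | 172:
  d = 1: σ(1) · φ(172/1) = 1 · 84 = 84
  d = 2: σ(2) · φ(172/2) = 3 · 42 = 126
  d = 4: σ(4) · φ(172/4) = 7 · 42 = 294
  d = 43: σ(43) · φ(172/43) = 44 · 2 = 88
  d = 86: σ(86) · φ(172/86) = 132 · 1 = 132
  d = 172: σ(172) · φ(172/172) = 308 · 1 = 308
Summing: (σ * φ)(172) = 84 + 126 + 294 + 88 + 132 + 308 = 1032.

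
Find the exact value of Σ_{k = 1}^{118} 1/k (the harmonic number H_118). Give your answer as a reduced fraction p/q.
H_118 = 93018884434841482250701215017315081260434614082769/17379782769567790172972927968296006432665936992320

Direct summation: H_118 = 1 + 1/2 + ... + 1/118. The least common denominator is lcm(1, ..., 118) = 955888052326228459513511038256280353796626534577600; over this denominator the numerator is 955888052326228459513511038256280353796626534577600 + 477944026163114229756755519128140176898313267288800 + 318629350775409486504503679418760117932208844859200 + 238972013081557114878377759564070088449156633644400 + 191177610465245691902702207651256070759325306915520 + 159314675387704743252251839709380058966104422429600 + 136555436046604065644787291179468621970946647796800 + 119486006540778557439188879782035044224578316822200 + 106209783591803162168167893139586705977402948286400 + 95588805232622845951351103825628035379662653457760 + 86898913847838950864864639841480032163329684961600 + 79657337693852371626125919854690029483052211214800 + 73529850178940650731808541404329257984355887275200 + 68277718023302032822393645589734310985473323898400 + 63725870155081897300900735883752023586441768971840 + 59743003270389278719594439891017522112289158411100 + 56228708960366379971383002250369432576272149092800 + 53104891795901581084083946569793352988701474143200 + 50309897490854129448079528329277913357717186030400 + 47794402616311422975675551912814017689831326728880 + 45518478682201355214929097059822873990315549265600 + 43449456923919475432432319920740016081664842480800 + 41560350101140367804935262532881754512896805851200 + 39828668846926185813062959927345014741526105607400 + 38235522093049138380540441530251214151865061383104 + 36764925089470325365904270702164628992177943637600 + 35403261197267720722722631046528901992467649428800 + 34138859011651016411196822794867155492736661949200 + 32961656976766498603914173732975184613676777054400 + 31862935077540948650450367941876011793220884485920 + 30835098462136401919790678653428398509568597889600 + 29871501635194639359797219945508761056144579205550 + 28966304615946316954954879947160010721109894987200 + 28114354480183189985691501125184716288136074546400 + 27311087209320813128957458235893724394189329559360 + 26552445897950790542041973284896676494350737071600 + 25834812225033201608473271304223793345854771204800 + 25154948745427064724039764164638956678858593015200 + 24509950059646883577269513801443085994785295758400 + 23897201308155711487837775956407008844915663364440 + 23314342739664108768622220445275130580405525233600 + 22759239341100677607464548529911436995157774632800 + 22229954705261126965430489261773961716200617083200 + 21724728461959737716216159960370008040832421240400 + 21241956718360632433633578627917341195480589657280 + 20780175050570183902467631266440877256448402925600 + 20338043666515499138585341239495326676523968820800 + 19914334423463092906531479963672507370763052803700 + 19507919435229152234969613025638374567278092542400 + 19117761046524569190270220765125607075932530691552 + 18742902986788793323794334083456477525424049697600 + 18382462544735162682952135351082314496088971818800 + 18035623628796763387047378080307176486728802539200 + 17701630598633860361361315523264450996233824714400 + 17379782769567790172972927968296006432665936992320 + 17069429505825508205598411397433577746368330974600 + 16769965830284709816026509443092637785905728676800 + 16480828488383249301957086866487592306838388527200 + 16201492412308956940906966750106446674519093806400 + 15931467538770474325225183970938005896610442242960 + 15670295939774237041205098987807874652403713681600 + 15417549231068200959895339326714199254784298944800 + 15172826227400451738309699019940957996771849755200 + 14935750817597319679898609972754380528072289602775 + 14705970035788130146361708280865851596871177455040 + 14483152307973158477477439973580005360554947493600 + 14266985855615350141992702063526572444725769172800 + 14057177240091594992845750562592358144068037273200 + 13853450033713455934978420844293918170965601950400 + 13655543604660406564478729117946862197094664779680 + 13463212004594767035401563919102540194318683585600 + 13276222948975395271020986642448338247175368535800 + 13094356881181211774157685455565484298583925131200 + 12917406112516600804236635652111896672927385602400 + 12745174031016379460180147176750404717288353794368 + 12577474372713532362019882082319478339429296507600 + 12414130549691278694980662834497147451904240708800 + 12254975029823441788634756900721542997392647879200 + 12099848763623145057133051117168105744261095374400 + 11948600654077855743918887978203504422457831682220 + 11801087065755906907574210348842967330822549809600 + 11657171369832054384311110222637565290202762616800 + 11516723522002752524259169135617835587911163067200 + 11379619670550338803732274264955718497578887316400 + 11245741792073275994276600450073886515254429818560 + 11114977352630563482715244630886980858100308541600 + 10987218992255499534638057910991728204558925684800 + 10862364230979868858108079980185004020416210620200 + 10740315194676724264196753238834610716816028478400 + 10620978359180316216816789313958670597740294828640 + 10504264311277235818829791629189893997765126753600 + 10390087525285091951233815633220438628224201462800 + 10278366154045467306596892884476132836522865963200 + 10169021833257749569292670619747663338261984410400 + 10061979498170825889615905665855582671543437206080 + 9957167211731546453265739981836253685381526401850 + 9854516003363179994984649878930725296872438500800 + 9753959717614576117484806512819187283639046271200 + 9655434871982105651651626649053336907036631662400 + 9558880523262284595135110382562803537966265345776 + 9464238141843846133797138992636439146501252817600 + 9371451493394396661897167041728238762712024848800 + 9280466527439111257412728526760003434918704219200 + 9191231272367581341476067675541157248044485909400 + 9103695736440271042985819411964574798063109853120 + 9017811814398381693523689040153588243364401269600 + 8933533199310546350593561105198881811183425556800 + 8850815299316930180680657761632225498116912357200 + 8769615158956224399206523286754865631161711326400 + 8689891384783895086486463984148003216332968496160 + 8611604075011067202824423768074597781951590401600 + 8534714752912754102799205698716788873184165487300 + 8459186303771933270031071135011330564571916235200 + 8384982915142354908013254721546318892952864338400 + 8312070020228073560987052506576350902579361170240 + 8240414244191624650978543433243796153419194263600 + 8169983353215627859089837933814361998261765252800 + 8100746206154478470453483375053223337259546903200 = 5116038643916281523788566825952329469323903774552295, so H_118 = 5116038643916281523788566825952329469323903774552295/955888052326228459513511038256280353796626534577600; reducing by gcd(5116038643916281523788566825952329469323903774552295, 955888052326228459513511038256280353796626534577600) = 55 gives 93018884434841482250701215017315081260434614082769/17379782769567790172972927968296006432665936992320 ≈ 5.35213. (The PNT-adjacent estimate ln(118) + γ ≈ 5.34790 matches within O(1/n).)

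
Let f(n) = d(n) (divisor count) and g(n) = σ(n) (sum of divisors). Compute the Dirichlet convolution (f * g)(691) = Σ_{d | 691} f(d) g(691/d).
(d * σ)(691) = 694

Divisors of 691: [1, 691]. For each d | 691:
  d = 1: d(1) · σ(691/1) = 1 · 692 = 692
  d = 691: d(691) · σ(691/691) = 2 · 1 = 2
Summing: (d * σ)(691) = 692 + 2 = 694.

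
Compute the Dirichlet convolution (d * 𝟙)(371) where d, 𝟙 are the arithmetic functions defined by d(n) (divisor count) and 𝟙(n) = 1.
(d * 𝟙)(371) = 9

Divisors of 371: [1, 7, 53, 371]. For each d | 371:
  d = 1: d(1) · 𝟙(371/1) = 1 · 1 = 1
  d = 7: d(7) · 𝟙(371/7) = 2 · 1 = 2
  d = 53: d(53) · 𝟙(371/53) = 2 · 1 = 2
  d = 371: d(371) · 𝟙(371/371) = 4 · 1 = 4
Summing: (d * 𝟙)(371) = 1 + 2 + 2 + 4 = 9.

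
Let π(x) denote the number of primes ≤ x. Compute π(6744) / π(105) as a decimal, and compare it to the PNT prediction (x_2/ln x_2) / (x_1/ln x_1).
π(6744)/π(105) = 869/27 ≈ 32.1852;  PNT prediction ≈ 33.9046.

π(105) = 27 and π(6744) = 869, so π(6744)/π(105) ≈ 32.1852. The PNT-predicted ratio is (6744/ln(6744)) / (105/ln(105)) ≈ 33.9046. The two agree to within a few percent, as expected.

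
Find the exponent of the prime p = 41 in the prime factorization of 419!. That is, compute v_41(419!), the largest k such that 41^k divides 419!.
v_41(419!) = 10

Legendre's formula: v_p(n!) = Σ_{k ≥ 1} ⌊n / p^k⌋. For p = 41, n = 419, the terms are:
  ⌊419/41^1⌋ = ⌊419/41⌋ = 10
(the next term ⌊419/41^2⌋ = 0, terminating the sum). Summing: v_41(419!) = 10 = 10.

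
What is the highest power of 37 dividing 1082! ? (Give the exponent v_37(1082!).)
v_37(1082!) = 29

Legendre's formula: v_p(n!) = Σ_{k ≥ 1} ⌊n / p^k⌋. For p = 37, n = 1082, the terms are:
  ⌊1082/37^1⌋ = ⌊1082/37⌋ = 29
(the next term ⌊1082/37^2⌋ = 0, terminating the sum). Summing: v_37(1082!) = 29 = 29.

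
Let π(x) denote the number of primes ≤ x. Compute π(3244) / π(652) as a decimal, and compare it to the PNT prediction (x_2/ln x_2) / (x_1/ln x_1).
π(3244)/π(652) = 457/118 ≈ 3.8729;  PNT prediction ≈ 3.9880.

π(652) = 118 and π(3244) = 457, so π(3244)/π(652) ≈ 3.8729. The PNT-predicted ratio is (3244/ln(3244)) / (652/ln(652)) ≈ 3.9880. The two agree to within a few percent, as expected.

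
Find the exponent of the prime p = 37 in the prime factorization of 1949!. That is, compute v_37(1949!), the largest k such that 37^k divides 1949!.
v_37(1949!) = 53

Legendre's formula: v_p(n!) = Σ_{k ≥ 1} ⌊n / p^k⌋. For p = 37, n = 1949, the terms are:
  ⌊1949/37^1⌋ = ⌊1949/37⌋ = 52
  ⌊1949/37^2⌋ = ⌊1949/1369⌋ = 1
(the next term ⌊1949/37^3⌋ = 0, terminating the sum). Summing: v_37(1949!) = 52 + 1 = 53.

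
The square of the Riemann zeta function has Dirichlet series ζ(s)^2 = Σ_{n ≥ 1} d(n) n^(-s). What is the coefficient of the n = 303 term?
d(303) = 4

ζ(s)^2 = (Σ 1/m^s)(Σ 1/k^s). The coefficient of 1/n^s in the product is the number of ordered pairs (m, k) with mk = n, which equals d(n). For n = 303, divisors are [1, 3, 101, 303], so d(303) = 4.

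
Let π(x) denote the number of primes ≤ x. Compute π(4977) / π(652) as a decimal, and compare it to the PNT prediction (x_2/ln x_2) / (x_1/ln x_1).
π(4977)/π(652) = 666/118 ≈ 5.6441;  PNT prediction ≈ 5.8108.

π(652) = 118 and π(4977) = 666, so π(4977)/π(652) ≈ 5.6441. The PNT-predicted ratio is (4977/ln(4977)) / (652/ln(652)) ≈ 5.8108. The two agree to within a few percent, as expected.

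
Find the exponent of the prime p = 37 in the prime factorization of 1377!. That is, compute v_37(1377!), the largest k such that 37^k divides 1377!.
v_37(1377!) = 38

Legendre's formula: v_p(n!) = Σ_{k ≥ 1} ⌊n / p^k⌋. For p = 37, n = 1377, the terms are:
  ⌊1377/37^1⌋ = ⌊1377/37⌋ = 37
  ⌊1377/37^2⌋ = ⌊1377/1369⌋ = 1
(the next term ⌊1377/37^3⌋ = 0, terminating the sum). Summing: v_37(1377!) = 37 + 1 = 38.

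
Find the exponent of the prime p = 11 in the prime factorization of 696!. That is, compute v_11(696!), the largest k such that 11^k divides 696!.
v_11(696!) = 68

Legendre's formula: v_p(n!) = Σ_{k ≥ 1} ⌊n / p^k⌋. For p = 11, n = 696, the terms are:
  ⌊696/11^1⌋ = ⌊696/11⌋ = 63
  ⌊696/11^2⌋ = ⌊696/121⌋ = 5
(the next term ⌊696/11^3⌋ = 0, terminating the sum). Summing: v_11(696!) = 63 + 5 = 68.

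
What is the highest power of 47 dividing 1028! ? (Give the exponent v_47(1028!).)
v_47(1028!) = 21

Legendre's formula: v_p(n!) = Σ_{k ≥ 1} ⌊n / p^k⌋. For p = 47, n = 1028, the terms are:
  ⌊1028/47^1⌋ = ⌊1028/47⌋ = 21
(the next term ⌊1028/47^2⌋ = 0, terminating the sum). Summing: v_47(1028!) = 21 = 21.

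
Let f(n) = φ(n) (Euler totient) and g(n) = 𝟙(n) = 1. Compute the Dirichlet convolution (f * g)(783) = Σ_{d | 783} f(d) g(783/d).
(φ * 𝟙)(783) = 783

Divisors of 783: [1, 3, 9, 27, 29, 87, 261, 783]. For each d | 783:
  d = 1: φ(1) · 𝟙(783/1) = 1 · 1 = 1
  d = 3: φ(3) · 𝟙(783/3) = 2 · 1 = 2
  d = 9: φ(9) · 𝟙(783/9) = 6 · 1 = 6
  d = 27: φ(27) · 𝟙(783/27) = 18 · 1 = 18
  d = 29: φ(29) · 𝟙(783/29) = 28 · 1 = 28
  d = 87: φ(87) · 𝟙(783/87) = 56 · 1 = 56
  d = 261: φ(261) · 𝟙(783/261) = 168 · 1 = 168
  d = 783: φ(783) · 𝟙(783/783) = 504 · 1 = 504
Summing: (φ * 𝟙)(783) = 1 + 2 + 6 + 18 + 28 + 56 + 168 + 504 = 783.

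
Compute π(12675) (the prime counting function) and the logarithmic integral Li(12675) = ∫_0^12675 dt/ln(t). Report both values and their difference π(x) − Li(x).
π(12675) = 1514;  Li(12675) ≈ 1532.75;  π(x) − Li(x) ≈ -18.75.

Direct count of primes ≤ 12675 gives π(12675) = 1514. Numerical evaluation of the logarithmic integral gives Li(12675) ≈ 1532.75. The difference π(x) − Li(x) ≈ -18.75 is typically negative for small/moderate x (Li(x) overestimates), though Littlewood's theorem shows this sign changes infinitely often.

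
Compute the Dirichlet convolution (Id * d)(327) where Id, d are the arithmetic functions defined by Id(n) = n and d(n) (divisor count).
(Id * d)(327) = 555

Divisors of 327: [1, 3, 109, 327]. For each d | 327:
  d = 1: Id(1) · d(327/1) = 1 · 4 = 4
  d = 3: Id(3) · d(327/3) = 3 · 2 = 6
  d = 109: Id(109) · d(327/109) = 109 · 2 = 218
  d = 327: Id(327) · d(327/327) = 327 · 1 = 327
Summing: (Id * d)(327) = 4 + 6 + 218 + 327 = 555.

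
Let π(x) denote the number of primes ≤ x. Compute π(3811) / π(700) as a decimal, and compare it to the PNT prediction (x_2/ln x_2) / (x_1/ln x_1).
π(3811)/π(700) = 529/125 ≈ 4.2320;  PNT prediction ≈ 4.3254.

π(700) = 125 and π(3811) = 529, so π(3811)/π(700) ≈ 4.2320. The PNT-predicted ratio is (3811/ln(3811)) / (700/ln(700)) ≈ 4.3254. The two agree to within a few percent, as expected.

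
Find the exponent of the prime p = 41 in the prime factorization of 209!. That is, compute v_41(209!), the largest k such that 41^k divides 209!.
v_41(209!) = 5

Legendre's formula: v_p(n!) = Σ_{k ≥ 1} ⌊n / p^k⌋. For p = 41, n = 209, the terms are:
  ⌊209/41^1⌋ = ⌊209/41⌋ = 5
(the next term ⌊209/41^2⌋ = 0, terminating the sum). Summing: v_41(209!) = 5 = 5.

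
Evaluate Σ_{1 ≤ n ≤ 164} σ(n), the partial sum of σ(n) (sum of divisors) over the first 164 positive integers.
Σ_{n ≤ 164} σ(n) = 22167

Compute σ(n) for each 1 ≤ n ≤ 164: σ(1) = 1, σ(2) = 3, σ(3) = 4, σ(4) = 7, σ(5) = 6, σ(6) = 12, σ(7) = 8, σ(8) = 15, σ(9) = 13, σ(10) = 18, σ(11) = 12, σ(12) = 28, σ(13) = 14, σ(14) = 24, σ(15) = 24, σ(16) = 31, σ(17) = 18, σ(18) = 39, σ(19) = 20, σ(20) = 42, σ(21) = 32, σ(22) = 36, σ(23) = 24, σ(24) = 60, σ(25) = 31, σ(26) = 42, σ(27) = 40, σ(28) = 56, σ(29) = 30, σ(30) = 72, σ(31) = 32, σ(32) = 63, σ(33) = 48, σ(34) = 54, σ(35) = 48, σ(36) = 91, σ(37) = 38, σ(38) = 60, σ(39) = 56, σ(40) = 90, σ(41) = 42, σ(42) = 96, σ(43) = 44, σ(44) = 84, σ(45) = 78, σ(46) = 72, σ(47) = 48, σ(48) = 124, σ(49) = 57, σ(50) = 93, σ(51) = 72, σ(52) = 98, σ(53) = 54, σ(54) = 120, σ(55) = 72, σ(56) = 120, σ(57) = 80, σ(58) = 90, σ(59) = 60, σ(60) = 168, σ(61) = 62, σ(62) = 96, σ(63) = 104, σ(64) = 127, σ(65) = 84, σ(66) = 144, σ(67) = 68, σ(68) = 126, σ(69) = 96, σ(70) = 144, σ(71) = 72, σ(72) = 195, σ(73) = 74, σ(74) = 114, σ(75) = 124, σ(76) = 140, σ(77) = 96, σ(78) = 168, σ(79) = 80, σ(80) = 186, σ(81) = 121, σ(82) = 126, σ(83) = 84, σ(84) = 224, σ(85) = 108, σ(86) = 132, σ(87) = 120, σ(88) = 180, σ(89) = 90, σ(90) = 234, σ(91) = 112, σ(92) = 168, σ(93) = 128, σ(94) = 144, σ(95) = 120, σ(96) = 252, σ(97) = 98, σ(98) = 171, σ(99) = 156, σ(100) = 217, σ(101) = 102, σ(102) = 216, σ(103) = 104, σ(104) = 210, σ(105) = 192, σ(106) = 162, σ(107) = 108, σ(108) = 280, σ(109) = 110, σ(110) = 216, σ(111) = 152, σ(112) = 248, σ(113) = 114, σ(114) = 240, σ(115) = 144, σ(116) = 210, σ(117) = 182, σ(118) = 180, σ(119) = 144, σ(120) = 360, σ(121) = 133, σ(122) = 186, σ(123) = 168, σ(124) = 224, σ(125) = 156, σ(126) = 312, σ(127) = 128, σ(128) = 255, σ(129) = 176, σ(130) = 252, σ(131) = 132, σ(132) = 336, σ(133) = 160, σ(134) = 204, σ(135) = 240, σ(136) = 270, σ(137) = 138, σ(138) = 288, σ(139) = 140, σ(140) = 336, σ(141) = 192, σ(142) = 216, σ(143) = 168, σ(144) = 403, σ(145) = 180, σ(146) = 222, σ(147) = 228, σ(148) = 266, σ(149) = 150, σ(150) = 372, σ(151) = 152, σ(152) = 300, σ(153) = 234, σ(154) = 288, σ(155) = 192, σ(156) = 392, σ(157) = 158, σ(158) = 240, σ(159) = 216, σ(160) = 378, σ(161) = 192, σ(162) = 363, σ(163) = 164, σ(164) = 294. Summing all 164 values: 22167. (Average order: Σ_{n ≤ x} σ(n) ~ (π²/12) x². For x = 164, (π²/12)·164² ≈ 22121.07.)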